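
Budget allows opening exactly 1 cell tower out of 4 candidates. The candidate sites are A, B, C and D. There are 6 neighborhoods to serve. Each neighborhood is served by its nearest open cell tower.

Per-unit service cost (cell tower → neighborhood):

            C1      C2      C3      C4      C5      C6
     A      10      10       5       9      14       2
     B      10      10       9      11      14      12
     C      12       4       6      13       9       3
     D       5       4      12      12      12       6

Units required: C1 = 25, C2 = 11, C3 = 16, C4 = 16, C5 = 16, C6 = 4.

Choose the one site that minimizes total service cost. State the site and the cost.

With exactly 1 open, each neighborhood uses its cheapest among the chosen.
{D}: C1→D 5·25=125, C2→D 4·11=44, C3→D 12·16=192, C4→D 12·16=192, C5→D 12·16=192, C6→D 6·4=24. Service cost 769.
{C}: service cost 804
{A}: service cost 816
Among all 4 size-1 choices, {D} is lowest.

Choose D only; total service cost 769.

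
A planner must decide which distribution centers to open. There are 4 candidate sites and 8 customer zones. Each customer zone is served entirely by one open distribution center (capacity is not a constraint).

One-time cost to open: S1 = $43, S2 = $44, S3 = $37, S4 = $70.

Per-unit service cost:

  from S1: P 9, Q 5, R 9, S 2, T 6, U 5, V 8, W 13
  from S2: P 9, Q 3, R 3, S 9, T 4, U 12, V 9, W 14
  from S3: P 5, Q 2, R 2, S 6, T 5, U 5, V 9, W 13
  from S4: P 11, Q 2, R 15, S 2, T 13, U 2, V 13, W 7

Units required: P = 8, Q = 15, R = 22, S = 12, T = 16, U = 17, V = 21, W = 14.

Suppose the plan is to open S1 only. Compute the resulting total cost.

Total cost: 943

Each customer zone is assigned to its cheapest site among the open ones.
{S1}: P→S1 9·8=72, Q→S1 5·15=75, R→S1 9·22=198, S→S1 2·12=24, T→S1 6·16=96, U→S1 5·17=85, V→S1 8·21=168, W→S1 13·14=182. Service 900; fixed 43; total 943.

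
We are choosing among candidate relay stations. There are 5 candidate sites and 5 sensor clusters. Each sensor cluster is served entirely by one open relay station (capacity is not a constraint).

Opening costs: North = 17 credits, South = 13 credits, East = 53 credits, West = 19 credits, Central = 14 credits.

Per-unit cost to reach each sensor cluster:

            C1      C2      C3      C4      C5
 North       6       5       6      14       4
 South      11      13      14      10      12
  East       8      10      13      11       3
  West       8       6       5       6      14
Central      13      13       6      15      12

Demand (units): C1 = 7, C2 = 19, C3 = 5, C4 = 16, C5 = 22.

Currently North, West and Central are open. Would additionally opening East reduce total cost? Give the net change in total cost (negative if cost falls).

No — net change +31 (cost rises by 31).

Current service cost with {North, West, Central}: 346.
Adding East: each sensor cluster re-picks its cheapest; new service cost 324, saving 22.
Extra fixed cost: 53. Net change = 53 − 22 = 31.
(Totals: 396 → 427.)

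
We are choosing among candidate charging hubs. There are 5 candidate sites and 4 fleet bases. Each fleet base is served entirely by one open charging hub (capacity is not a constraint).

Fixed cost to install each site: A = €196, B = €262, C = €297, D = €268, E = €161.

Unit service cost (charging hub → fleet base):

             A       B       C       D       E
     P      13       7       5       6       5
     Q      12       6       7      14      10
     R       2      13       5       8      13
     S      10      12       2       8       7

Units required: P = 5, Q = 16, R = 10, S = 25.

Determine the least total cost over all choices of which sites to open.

For any fixed open set, each fleet base goes to its cheapest open site; total = fixed + service.
{C}: P→C 5·5=25, Q→C 7·16=112, R→C 5·10=50, S→C 2·25=50. Service 237; fixed 297; total 534.
{E}: service 490 + fixed 161 = 651
{C, E}: service 237 + fixed 458 = 695
{A, B, C, D, E}: P→C 5·5=25, Q→B 6·16=96, R→A 2·10=20, S→C 2·25=50. Service 191; fixed 1184; total 1375.
No other subset beats 534.

Minimum total cost: 534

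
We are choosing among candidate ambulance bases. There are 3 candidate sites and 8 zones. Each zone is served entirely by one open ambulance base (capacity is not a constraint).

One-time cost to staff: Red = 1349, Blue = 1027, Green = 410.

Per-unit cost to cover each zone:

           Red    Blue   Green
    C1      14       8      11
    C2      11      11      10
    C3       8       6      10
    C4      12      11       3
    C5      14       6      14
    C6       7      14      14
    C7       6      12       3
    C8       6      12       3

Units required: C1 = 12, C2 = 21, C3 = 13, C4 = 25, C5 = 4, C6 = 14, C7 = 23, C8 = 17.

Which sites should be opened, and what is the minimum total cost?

For any fixed open set, each zone goes to its cheapest open site; total = fixed + service.
{Green}: C1→Green 11·12=132, C2→Green 10·21=210, C3→Green 10·13=130, C4→Green 3·25=75, C5→Green 14·4=56, C6→Green 14·14=196, C7→Green 3·23=69, C8→Green 3·17=51. Service 919; fixed 410; total 1329.
{Blue, Green}: service 799 + fixed 1437 = 2236
{Blue}: service 1380 + fixed 1027 = 2407
{Red, Blue, Green}: service 701 + fixed 2786 = 3487
No other subset beats 1329.

Open Green only; minimum total cost 1329.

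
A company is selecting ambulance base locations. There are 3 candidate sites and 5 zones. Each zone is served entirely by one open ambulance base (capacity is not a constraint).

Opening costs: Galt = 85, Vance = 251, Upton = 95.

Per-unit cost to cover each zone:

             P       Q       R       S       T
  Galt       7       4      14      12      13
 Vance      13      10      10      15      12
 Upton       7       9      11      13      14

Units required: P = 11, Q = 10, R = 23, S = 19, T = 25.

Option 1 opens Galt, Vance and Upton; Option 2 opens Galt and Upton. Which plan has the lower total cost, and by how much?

Option 1: {Galt, Vance, Upton}: P→Galt 7·11=77, Q→Galt 4·10=40, R→Vance 10·23=230, S→Galt 12·19=228, T→Vance 12·25=300. Service 875; fixed 431; total 1306.
Option 2: {Galt, Upton}: P→Galt 7·11=77, Q→Galt 4·10=40, R→Upton 11·23=253, S→Galt 12·19=228, T→Galt 13·25=325. Service 923; fixed 180; total 1103.
Difference: |1306 − 1103| = 203.

Option 2 is cheaper by 203.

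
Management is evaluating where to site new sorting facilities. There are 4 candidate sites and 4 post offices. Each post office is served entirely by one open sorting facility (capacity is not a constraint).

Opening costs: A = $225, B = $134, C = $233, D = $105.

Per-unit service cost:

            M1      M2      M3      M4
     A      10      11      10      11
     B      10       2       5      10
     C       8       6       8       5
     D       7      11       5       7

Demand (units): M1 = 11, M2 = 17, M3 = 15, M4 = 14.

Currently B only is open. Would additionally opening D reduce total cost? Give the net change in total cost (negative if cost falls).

No — net change +30 (cost rises by 30).

Current service cost with {B}: 359.
Adding D: each post office re-picks its cheapest; new service cost 284, saving 75.
Extra fixed cost: 105. Net change = 105 − 75 = 30.
(Totals: 493 → 523.)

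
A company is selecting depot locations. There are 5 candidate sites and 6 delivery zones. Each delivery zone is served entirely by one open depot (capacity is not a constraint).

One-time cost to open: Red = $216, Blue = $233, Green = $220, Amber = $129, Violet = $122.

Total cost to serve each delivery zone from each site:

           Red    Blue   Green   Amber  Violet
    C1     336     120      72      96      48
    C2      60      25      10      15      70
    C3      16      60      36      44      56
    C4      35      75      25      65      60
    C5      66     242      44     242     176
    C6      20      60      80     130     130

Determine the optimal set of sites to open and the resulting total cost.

Open Green only; minimum total cost 487.

For any fixed open set, each delivery zone goes to its cheapest open site; total = fixed + service.
{Green}: C1→Green 72, C2→Green 10, C3→Green 36, C4→Green 25, C5→Green 44, C6→Green 80. Service 267; fixed 220; total 487.
{Red, Violet}: C1→Violet 48, C2→Red 60, C3→Red 16, C4→Red 35, C5→Red 66, C6→Red 20. Service 245; fixed 338; total 583.
{Green, Violet}: service 243 + fixed 342 = 585
{Red, Blue, Green, Amber, Violet}: C1→Violet 48, C2→Green 10, C3→Red 16, C4→Green 25, C5→Green 44, C6→Red 20. Service 163; fixed 920; total 1083.
No other subset beats 487.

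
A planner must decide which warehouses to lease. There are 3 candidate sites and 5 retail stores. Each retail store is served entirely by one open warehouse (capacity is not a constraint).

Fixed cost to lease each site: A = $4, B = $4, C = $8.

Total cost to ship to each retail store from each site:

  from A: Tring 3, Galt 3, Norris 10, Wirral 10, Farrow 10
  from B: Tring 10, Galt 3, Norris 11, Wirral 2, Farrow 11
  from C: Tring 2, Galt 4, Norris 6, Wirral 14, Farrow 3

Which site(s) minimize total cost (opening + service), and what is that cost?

For any fixed open set, each retail store goes to its cheapest open site; total = fixed + service.
{B, C}: Tring→C 2, Galt→B 3, Norris→C 6, Wirral→B 2, Farrow→C 3. Service 16; fixed 12; total 28.
{A, B, C}: service 16 + fixed 16 = 32
{A, B}: service 28 + fixed 8 = 36
{A}: service 36 + fixed 4 = 40
No other subset beats 28.

Open B and C; minimum total cost 28.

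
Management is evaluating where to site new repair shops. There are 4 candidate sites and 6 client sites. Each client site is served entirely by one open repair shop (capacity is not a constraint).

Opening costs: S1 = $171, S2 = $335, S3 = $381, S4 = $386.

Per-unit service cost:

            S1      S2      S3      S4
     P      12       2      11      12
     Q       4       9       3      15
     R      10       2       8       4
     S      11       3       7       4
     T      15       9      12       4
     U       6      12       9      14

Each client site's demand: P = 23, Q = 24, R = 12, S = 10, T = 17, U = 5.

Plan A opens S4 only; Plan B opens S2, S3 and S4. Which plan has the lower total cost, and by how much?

Plan A is cheaper by 139.

Plan A: {S4}: P→S4 12·23=276, Q→S4 15·24=360, R→S4 4·12=48, S→S4 4·10=40, T→S4 4·17=68, U→S4 14·5=70. Service 862; fixed 386; total 1248.
Plan B: {S2, S3, S4}: P→S2 2·23=46, Q→S3 3·24=72, R→S2 2·12=24, S→S2 3·10=30, T→S4 4·17=68, U→S3 9·5=45. Service 285; fixed 1102; total 1387.
Difference: |1248 − 1387| = 139.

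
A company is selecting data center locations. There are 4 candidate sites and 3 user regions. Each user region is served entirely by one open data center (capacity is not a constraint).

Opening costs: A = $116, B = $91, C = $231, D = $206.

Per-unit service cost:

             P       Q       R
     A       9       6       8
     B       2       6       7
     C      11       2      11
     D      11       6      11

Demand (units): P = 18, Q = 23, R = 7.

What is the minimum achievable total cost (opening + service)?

For any fixed open set, each user region goes to its cheapest open site; total = fixed + service.
{B}: P→B 2·18=36, Q→B 6·23=138, R→B 7·7=49. Service 223; fixed 91; total 314.
{A, B}: service 223 + fixed 207 = 430
{B, C}: service 131 + fixed 322 = 453
{A, B, C, D}: service 131 + fixed 644 = 775
No other subset beats 314.

Minimum total cost: 314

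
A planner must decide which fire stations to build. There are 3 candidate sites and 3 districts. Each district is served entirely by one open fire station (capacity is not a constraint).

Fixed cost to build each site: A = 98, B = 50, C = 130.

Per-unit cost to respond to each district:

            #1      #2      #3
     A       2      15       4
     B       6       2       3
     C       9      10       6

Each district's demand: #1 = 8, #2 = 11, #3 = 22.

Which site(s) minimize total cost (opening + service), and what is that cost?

Open B only; minimum total cost 186.

For any fixed open set, each district goes to its cheapest open site; total = fixed + service.
{B}: #1→B 6·8=48, #2→B 2·11=22, #3→B 3·22=66. Service 136; fixed 50; total 186.
{A, B}: service 104 + fixed 148 = 252
{B, C}: service 136 + fixed 180 = 316
{A, B, C}: #1→A 2·8=16, #2→B 2·11=22, #3→B 3·22=66. Service 104; fixed 278; total 382.
No other subset beats 186.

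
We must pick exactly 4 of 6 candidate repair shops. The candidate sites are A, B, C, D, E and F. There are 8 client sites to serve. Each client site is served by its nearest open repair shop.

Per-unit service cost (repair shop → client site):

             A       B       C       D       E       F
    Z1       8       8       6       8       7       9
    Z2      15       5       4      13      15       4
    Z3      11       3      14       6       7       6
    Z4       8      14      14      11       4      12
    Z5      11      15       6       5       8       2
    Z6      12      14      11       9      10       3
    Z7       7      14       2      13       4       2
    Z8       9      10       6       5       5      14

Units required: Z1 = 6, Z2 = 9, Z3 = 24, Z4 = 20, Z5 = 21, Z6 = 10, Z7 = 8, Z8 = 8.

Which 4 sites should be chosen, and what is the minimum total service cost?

Choose B, C, E and F; total service cost 352.

With exactly 4 open, each client site uses its cheapest among the chosen.
{B, C, E, F}: Z1→C 6·6=36, Z2→C 4·9=36, Z3→B 3·24=72, Z4→E 4·20=80, Z5→F 2·21=42, Z6→F 3·10=30, Z7→C 2·8=16, Z8→E 5·8=40. Service cost 352.
{A, B, E, F}: service cost 358
{B, D, E, F}: service cost 358
Among all 15 size-4 choices, {B, C, E, F} is lowest.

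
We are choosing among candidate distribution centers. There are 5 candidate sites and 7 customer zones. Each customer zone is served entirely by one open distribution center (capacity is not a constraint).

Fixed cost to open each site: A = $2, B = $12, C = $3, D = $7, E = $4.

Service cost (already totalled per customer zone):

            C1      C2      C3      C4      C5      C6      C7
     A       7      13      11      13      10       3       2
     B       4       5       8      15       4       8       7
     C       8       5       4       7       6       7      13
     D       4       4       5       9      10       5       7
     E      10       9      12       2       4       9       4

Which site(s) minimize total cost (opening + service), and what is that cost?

For any fixed open set, each customer zone goes to its cheapest open site; total = fixed + service.
{A, C, E}: C1→A 7, C2→C 5, C3→C 4, C4→E 2, C5→E 4, C6→A 3, C7→A 2. Service 27; fixed 9; total 36.
{A, D, E}: C1→D 4, C2→D 4, C3→D 5, C4→E 2, C5→E 4, C6→A 3, C7→A 2. Service 24; fixed 13; total 37.
{A, C}: C1→A 7, C2→C 5, C3→C 4, C4→C 7, C5→C 6, C6→A 3, C7→A 2. Service 34; fixed 5; total 39.
{A, B, C, D, E}: service 23 + fixed 28 = 51
No other subset beats 36.

Open A, C and E; minimum total cost 36.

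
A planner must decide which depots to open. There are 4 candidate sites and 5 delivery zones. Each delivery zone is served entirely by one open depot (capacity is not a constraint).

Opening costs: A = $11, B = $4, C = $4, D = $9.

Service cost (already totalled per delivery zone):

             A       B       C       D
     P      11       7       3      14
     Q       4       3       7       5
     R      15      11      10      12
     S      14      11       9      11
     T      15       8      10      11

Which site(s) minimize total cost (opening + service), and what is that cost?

For any fixed open set, each delivery zone goes to its cheapest open site; total = fixed + service.
{B, C}: P→C 3, Q→B 3, R→C 10, S→C 9, T→B 8. Service 33; fixed 8; total 41.
{C}: P→C 3, Q→C 7, R→C 10, S→C 9, T→C 10. Service 39; fixed 4; total 43.
{B}: service 40 + fixed 4 = 44
{A, B, C, D}: service 33 + fixed 28 = 61
No other subset beats 41.

Open B and C; minimum total cost 41.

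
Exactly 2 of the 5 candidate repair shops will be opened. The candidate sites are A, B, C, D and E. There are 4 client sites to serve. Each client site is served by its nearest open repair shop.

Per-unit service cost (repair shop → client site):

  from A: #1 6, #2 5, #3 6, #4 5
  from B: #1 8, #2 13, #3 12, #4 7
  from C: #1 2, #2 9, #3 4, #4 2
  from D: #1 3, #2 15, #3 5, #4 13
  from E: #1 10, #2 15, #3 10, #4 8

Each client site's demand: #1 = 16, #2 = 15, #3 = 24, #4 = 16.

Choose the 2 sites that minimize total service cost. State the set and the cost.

Choose A and C; total service cost 235.

With exactly 2 open, each client site uses its cheapest among the chosen.
{A, C}: #1→C 2·16=32, #2→A 5·15=75, #3→C 4·24=96, #4→C 2·16=32. Service cost 235.
{B, C}: service cost 295
{C, D}: service cost 295
Among all 10 size-2 choices, {A, C} is lowest.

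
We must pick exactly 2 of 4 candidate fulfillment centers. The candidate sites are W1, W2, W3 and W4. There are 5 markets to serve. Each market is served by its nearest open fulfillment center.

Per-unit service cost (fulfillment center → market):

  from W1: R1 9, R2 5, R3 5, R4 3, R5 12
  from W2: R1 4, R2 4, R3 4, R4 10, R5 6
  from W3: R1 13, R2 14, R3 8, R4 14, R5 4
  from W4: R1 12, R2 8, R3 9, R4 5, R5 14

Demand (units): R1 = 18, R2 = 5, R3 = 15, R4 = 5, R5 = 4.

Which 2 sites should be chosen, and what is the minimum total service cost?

Choose W1 and W2; total service cost 191.

With exactly 2 open, each market uses its cheapest among the chosen.
{W1, W2}: R1→W2 4·18=72, R2→W2 4·5=20, R3→W2 4·15=60, R4→W1 3·5=15, R5→W2 6·4=24. Service cost 191.
{W2, W4}: service cost 201
{W2, W3}: service cost 218
Among all 6 size-2 choices, {W1, W2} is lowest.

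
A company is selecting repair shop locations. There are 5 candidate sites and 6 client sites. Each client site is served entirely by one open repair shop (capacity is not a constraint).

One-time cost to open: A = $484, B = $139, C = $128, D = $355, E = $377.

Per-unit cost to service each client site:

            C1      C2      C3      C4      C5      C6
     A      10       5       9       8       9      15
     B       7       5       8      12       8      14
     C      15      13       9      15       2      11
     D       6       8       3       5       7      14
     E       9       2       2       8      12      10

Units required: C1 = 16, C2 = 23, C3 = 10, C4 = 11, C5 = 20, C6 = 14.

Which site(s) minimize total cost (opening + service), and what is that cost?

Open B and C; minimum total cost 900.

For any fixed open set, each client site goes to its cheapest open site; total = fixed + service.
{B, C}: C1→B 7·16=112, C2→B 5·23=115, C3→B 8·10=80, C4→B 12·11=132, C5→C 2·20=40, C6→C 11·14=154. Service 633; fixed 267; total 900.
{B}: service 795 + fixed 139 = 934
{C, E}: service 478 + fixed 505 = 983
{A, B, C, D, E}: service 397 + fixed 1483 = 1880
No other subset beats 900.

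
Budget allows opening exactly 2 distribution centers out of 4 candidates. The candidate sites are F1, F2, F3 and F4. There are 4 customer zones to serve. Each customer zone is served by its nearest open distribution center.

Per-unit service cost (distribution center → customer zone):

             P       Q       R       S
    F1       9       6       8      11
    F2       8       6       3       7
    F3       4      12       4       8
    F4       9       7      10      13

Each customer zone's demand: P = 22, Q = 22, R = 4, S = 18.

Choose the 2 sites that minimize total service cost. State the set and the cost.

With exactly 2 open, each customer zone uses its cheapest among the chosen.
{F2, F3}: P→F3 4·22=88, Q→F2 6·22=132, R→F2 3·4=12, S→F2 7·18=126. Service cost 358.
{F1, F3}: service cost 380
{F3, F4}: service cost 402
Among all 6 size-2 choices, {F2, F3} is lowest.

Choose F2 and F3; total service cost 358.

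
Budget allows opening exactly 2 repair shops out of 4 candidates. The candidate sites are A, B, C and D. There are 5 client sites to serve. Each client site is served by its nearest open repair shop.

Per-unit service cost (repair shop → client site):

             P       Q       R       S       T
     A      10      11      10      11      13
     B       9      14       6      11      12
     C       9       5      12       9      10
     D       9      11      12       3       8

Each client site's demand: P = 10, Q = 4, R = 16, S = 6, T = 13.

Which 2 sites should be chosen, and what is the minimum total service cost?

Choose B and D; total service cost 352.

With exactly 2 open, each client site uses its cheapest among the chosen.
{B, D}: P→B 9·10=90, Q→D 11·4=44, R→B 6·16=96, S→D 3·6=18, T→D 8·13=104. Service cost 352.
{B, C}: service cost 390
{A, D}: service cost 416
Among all 6 size-2 choices, {B, D} is lowest.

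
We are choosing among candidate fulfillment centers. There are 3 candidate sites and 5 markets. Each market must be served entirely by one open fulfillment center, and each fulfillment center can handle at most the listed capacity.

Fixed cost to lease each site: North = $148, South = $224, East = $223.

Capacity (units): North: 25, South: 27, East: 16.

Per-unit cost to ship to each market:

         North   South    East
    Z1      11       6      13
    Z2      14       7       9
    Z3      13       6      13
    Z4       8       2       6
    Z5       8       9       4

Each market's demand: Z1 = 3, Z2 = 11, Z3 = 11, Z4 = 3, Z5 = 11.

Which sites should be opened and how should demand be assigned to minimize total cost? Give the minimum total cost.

Minimum total cost: 642

Open {North, South}: Z1→North 11·3=33, Z2→South 7·11=77, Z3→South 6·11=66, Z4→South 2·3=6, Z5→North 8·11=88.
Loads: North carries 14/25, South carries 25/27. Service 270; fixed 372; total 642.
Next best feasible plan costs 645.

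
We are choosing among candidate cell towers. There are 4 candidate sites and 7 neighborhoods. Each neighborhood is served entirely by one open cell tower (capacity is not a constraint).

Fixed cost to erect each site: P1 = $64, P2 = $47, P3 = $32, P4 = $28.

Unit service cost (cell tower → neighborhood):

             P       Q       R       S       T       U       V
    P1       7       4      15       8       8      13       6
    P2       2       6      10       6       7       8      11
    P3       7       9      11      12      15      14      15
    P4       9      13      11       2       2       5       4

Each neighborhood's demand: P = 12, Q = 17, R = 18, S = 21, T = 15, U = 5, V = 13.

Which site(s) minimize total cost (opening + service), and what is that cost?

Open P2 and P4; minimum total cost 530.

For any fixed open set, each neighborhood goes to its cheapest open site; total = fixed + service.
{P2, P4}: P→P2 2·12=24, Q→P2 6·17=102, R→P2 10·18=180, S→P4 2·21=42, T→P4 2·15=30, U→P4 5·5=25, V→P4 4·13=52. Service 455; fixed 75; total 530.
{P1, P2, P4}: P→P2 2·12=24, Q→P1 4·17=68, R→P2 10·18=180, S→P4 2·21=42, T→P4 2·15=30, U→P4 5·5=25, V→P4 4·13=52. Service 421; fixed 139; total 560.
{P2, P3, P4}: service 455 + fixed 107 = 562
{P1, P2, P3, P4}: P→P2 2·12=24, Q→P1 4·17=68, R→P2 10·18=180, S→P4 2·21=42, T→P4 2·15=30, U→P4 5·5=25, V→P4 4·13=52. Service 421; fixed 171; total 592.
No other subset beats 530.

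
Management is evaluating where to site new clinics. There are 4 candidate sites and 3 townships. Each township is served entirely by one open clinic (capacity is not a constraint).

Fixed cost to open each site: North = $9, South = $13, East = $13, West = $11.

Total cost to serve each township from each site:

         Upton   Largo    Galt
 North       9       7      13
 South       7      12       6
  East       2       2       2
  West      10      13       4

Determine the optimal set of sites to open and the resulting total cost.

For any fixed open set, each township goes to its cheapest open site; total = fixed + service.
{East}: Upton→East 2, Largo→East 2, Galt→East 2. Service 6; fixed 13; total 19.
{North, East}: service 6 + fixed 22 = 28
{East, West}: Upton→East 2, Largo→East 2, Galt→East 2. Service 6; fixed 24; total 30.
{North, South, East, West}: service 6 + fixed 46 = 52
No other subset beats 19.

Open East only; minimum total cost 19.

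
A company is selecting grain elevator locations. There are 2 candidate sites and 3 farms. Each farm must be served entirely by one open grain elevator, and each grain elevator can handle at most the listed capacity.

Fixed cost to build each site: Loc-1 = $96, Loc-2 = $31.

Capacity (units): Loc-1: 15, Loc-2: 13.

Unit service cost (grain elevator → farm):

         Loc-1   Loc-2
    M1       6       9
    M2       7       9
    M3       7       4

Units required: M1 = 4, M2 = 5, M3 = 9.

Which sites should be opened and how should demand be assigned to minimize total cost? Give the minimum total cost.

Open {Loc-1, Loc-2}: M1→Loc-1 6·4=24, M2→Loc-1 7·5=35, M3→Loc-2 4·9=36.
Loads: Loc-1 carries 9/15, Loc-2 carries 9/13. Service 95; fixed 127; total 222.
Next best feasible plan costs 234.

Minimum total cost: 222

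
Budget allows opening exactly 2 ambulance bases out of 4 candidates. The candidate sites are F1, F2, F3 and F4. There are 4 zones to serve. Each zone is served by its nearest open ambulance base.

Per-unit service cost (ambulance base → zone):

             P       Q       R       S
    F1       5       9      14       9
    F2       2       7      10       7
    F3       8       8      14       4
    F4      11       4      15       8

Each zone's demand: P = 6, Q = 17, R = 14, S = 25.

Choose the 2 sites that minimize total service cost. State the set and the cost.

Choose F2 and F3; total service cost 371.

With exactly 2 open, each zone uses its cheapest among the chosen.
{F2, F3}: P→F2 2·6=12, Q→F2 7·17=119, R→F2 10·14=140, S→F3 4·25=100. Service cost 371.
{F2, F4}: service cost 395
{F3, F4}: service cost 412
Among all 6 size-2 choices, {F2, F3} is lowest.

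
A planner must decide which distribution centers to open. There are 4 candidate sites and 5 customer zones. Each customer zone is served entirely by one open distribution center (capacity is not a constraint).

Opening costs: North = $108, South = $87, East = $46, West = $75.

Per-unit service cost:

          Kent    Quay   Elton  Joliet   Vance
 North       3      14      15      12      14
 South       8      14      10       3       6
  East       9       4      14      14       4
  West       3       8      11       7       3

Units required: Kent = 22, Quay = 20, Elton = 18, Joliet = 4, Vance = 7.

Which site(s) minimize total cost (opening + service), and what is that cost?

For any fixed open set, each customer zone goes to its cheapest open site; total = fixed + service.
{East, West}: Kent→West 3·22=66, Quay→East 4·20=80, Elton→West 11·18=198, Joliet→West 7·4=28, Vance→West 3·7=21. Service 393; fixed 121; total 514.
{West}: service 473 + fixed 75 = 548
{South, East, West}: service 359 + fixed 208 = 567
{North, South, East, West}: service 359 + fixed 316 = 675
No other subset beats 514.

Open East and West; minimum total cost 514.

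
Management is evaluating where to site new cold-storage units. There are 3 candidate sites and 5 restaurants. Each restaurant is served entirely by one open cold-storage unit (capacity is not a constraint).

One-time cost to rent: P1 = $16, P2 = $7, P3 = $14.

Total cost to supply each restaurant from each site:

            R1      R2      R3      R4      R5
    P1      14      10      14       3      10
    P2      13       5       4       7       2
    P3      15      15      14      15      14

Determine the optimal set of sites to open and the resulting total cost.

For any fixed open set, each restaurant goes to its cheapest open site; total = fixed + service.
{P2}: R1→P2 13, R2→P2 5, R3→P2 4, R4→P2 7, R5→P2 2. Service 31; fixed 7; total 38.
{P1, P2}: R1→P2 13, R2→P2 5, R3→P2 4, R4→P1 3, R5→P2 2. Service 27; fixed 23; total 50.
{P2, P3}: service 31 + fixed 21 = 52
{P1, P2, P3}: R1→P2 13, R2→P2 5, R3→P2 4, R4→P1 3, R5→P2 2. Service 27; fixed 37; total 64.
No other subset beats 38.

Open P2 only; minimum total cost 38.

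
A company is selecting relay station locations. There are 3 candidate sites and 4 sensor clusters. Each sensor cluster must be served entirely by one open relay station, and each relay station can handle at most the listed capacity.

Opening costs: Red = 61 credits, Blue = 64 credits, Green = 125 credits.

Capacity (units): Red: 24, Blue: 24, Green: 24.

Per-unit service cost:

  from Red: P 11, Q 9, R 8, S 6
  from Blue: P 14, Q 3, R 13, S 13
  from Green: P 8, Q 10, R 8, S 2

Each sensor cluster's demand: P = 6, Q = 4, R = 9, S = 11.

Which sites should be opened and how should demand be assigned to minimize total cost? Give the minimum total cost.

Minimum total cost: 359

Open {Red, Blue}: P→Blue 14·6=84, Q→Blue 3·4=12, R→Red 8·9=72, S→Red 6·11=66.
Loads: Red carries 20/24, Blue carries 10/24. Service 234; fixed 125; total 359.
Next best feasible plan costs 364.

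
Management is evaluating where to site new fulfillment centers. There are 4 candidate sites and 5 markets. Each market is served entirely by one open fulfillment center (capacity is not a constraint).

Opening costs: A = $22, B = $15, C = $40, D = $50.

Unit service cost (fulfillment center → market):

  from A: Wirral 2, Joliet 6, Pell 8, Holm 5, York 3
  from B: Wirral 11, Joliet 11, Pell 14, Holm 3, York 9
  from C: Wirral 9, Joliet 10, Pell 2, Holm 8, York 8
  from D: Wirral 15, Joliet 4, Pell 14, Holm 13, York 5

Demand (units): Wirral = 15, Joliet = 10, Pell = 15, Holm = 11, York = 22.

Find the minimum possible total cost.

For any fixed open set, each market goes to its cheapest open site; total = fixed + service.
{A, B, C}: Wirral→A 2·15=30, Joliet→A 6·10=60, Pell→C 2·15=30, Holm→B 3·11=33, York→A 3·22=66. Service 219; fixed 77; total 296.
{A, C}: service 241 + fixed 62 = 303
{A, B, C, D}: service 199 + fixed 127 = 326
{B}: Wirral→B 11·15=165, Joliet→B 11·10=110, Pell→B 14·15=210, Holm→B 3·11=33, York→B 9·22=198. Service 716; fixed 15; total 731.
(All 15 nonempty subsets were checked; A, B and C is lowest.)

Minimum total cost: 296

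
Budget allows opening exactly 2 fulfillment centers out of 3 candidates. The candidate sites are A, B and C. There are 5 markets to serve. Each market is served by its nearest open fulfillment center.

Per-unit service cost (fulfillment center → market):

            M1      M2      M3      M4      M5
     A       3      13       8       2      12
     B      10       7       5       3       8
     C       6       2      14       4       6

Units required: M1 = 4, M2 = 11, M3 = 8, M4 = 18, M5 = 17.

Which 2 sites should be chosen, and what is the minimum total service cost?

With exactly 2 open, each market uses its cheapest among the chosen.
{A, C}: M1→A 3·4=12, M2→C 2·11=22, M3→A 8·8=64, M4→A 2·18=36, M5→C 6·17=102. Service cost 236.
{B, C}: service cost 242
{A, B}: service cost 301
Among all 3 size-2 choices, {A, C} is lowest.

Choose A and C; total service cost 236.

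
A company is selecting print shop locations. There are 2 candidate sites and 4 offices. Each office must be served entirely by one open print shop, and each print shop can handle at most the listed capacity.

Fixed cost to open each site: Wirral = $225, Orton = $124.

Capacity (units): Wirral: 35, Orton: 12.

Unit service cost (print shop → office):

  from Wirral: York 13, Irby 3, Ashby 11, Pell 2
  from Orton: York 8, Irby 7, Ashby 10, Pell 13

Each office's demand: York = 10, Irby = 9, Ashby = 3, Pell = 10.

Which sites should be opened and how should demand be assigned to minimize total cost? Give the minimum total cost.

Open {Wirral}: York→Wirral 13·10=130, Irby→Wirral 3·9=27, Ashby→Wirral 11·3=33, Pell→Wirral 2·10=20.
Loads: Wirral carries 32/35. Service 210; fixed 225; total 435.
Next best feasible plan costs 509.

Minimum total cost: 435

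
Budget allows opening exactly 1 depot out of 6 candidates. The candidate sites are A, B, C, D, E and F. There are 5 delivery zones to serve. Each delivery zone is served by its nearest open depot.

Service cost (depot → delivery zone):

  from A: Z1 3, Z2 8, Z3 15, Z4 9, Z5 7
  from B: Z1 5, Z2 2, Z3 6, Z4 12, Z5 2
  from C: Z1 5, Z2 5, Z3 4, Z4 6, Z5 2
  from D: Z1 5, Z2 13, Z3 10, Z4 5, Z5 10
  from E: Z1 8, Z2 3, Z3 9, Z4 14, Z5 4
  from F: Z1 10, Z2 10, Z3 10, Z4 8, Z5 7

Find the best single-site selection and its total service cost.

With exactly 1 open, each delivery zone uses its cheapest among the chosen.
{C}: Z1→C 5, Z2→C 5, Z3→C 4, Z4→C 6, Z5→C 2. Service cost 22.
{B}: service cost 27
{E}: service cost 38
Among all 6 size-1 choices, {C} is lowest.

Choose C only; total service cost 22.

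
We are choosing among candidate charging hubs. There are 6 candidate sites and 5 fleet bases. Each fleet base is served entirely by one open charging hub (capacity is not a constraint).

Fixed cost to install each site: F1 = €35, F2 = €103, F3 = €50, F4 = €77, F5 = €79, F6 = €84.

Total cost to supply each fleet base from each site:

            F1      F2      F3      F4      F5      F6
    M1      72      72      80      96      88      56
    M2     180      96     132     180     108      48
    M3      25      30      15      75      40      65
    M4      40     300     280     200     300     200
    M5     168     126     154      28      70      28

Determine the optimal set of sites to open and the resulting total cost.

Open F1 and F6; minimum total cost 316.

For any fixed open set, each fleet base goes to its cheapest open site; total = fixed + service.
{F1, F6}: M1→F6 56, M2→F6 48, M3→F1 25, M4→F1 40, M5→F6 28. Service 197; fixed 119; total 316.
{F1, F3, F6}: M1→F6 56, M2→F6 48, M3→F3 15, M4→F1 40, M5→F6 28. Service 187; fixed 169; total 356.
{F1, F4, F6}: M1→F6 56, M2→F6 48, M3→F1 25, M4→F1 40, M5→F4 28. Service 197; fixed 196; total 393.
{F1, F2, F3, F4, F5, F6}: M1→F6 56, M2→F6 48, M3→F3 15, M4→F1 40, M5→F4 28. Service 187; fixed 428; total 615.
No other subset beats 316.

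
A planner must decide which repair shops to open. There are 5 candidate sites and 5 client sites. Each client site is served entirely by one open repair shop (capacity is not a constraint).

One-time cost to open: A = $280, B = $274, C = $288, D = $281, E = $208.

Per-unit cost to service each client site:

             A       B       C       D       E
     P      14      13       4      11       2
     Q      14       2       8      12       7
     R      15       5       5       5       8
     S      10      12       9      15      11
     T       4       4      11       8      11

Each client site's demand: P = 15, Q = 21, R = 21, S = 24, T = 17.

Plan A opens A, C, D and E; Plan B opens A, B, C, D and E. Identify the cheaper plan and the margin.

Plan A is cheaper by 169.

Plan A: {A, C, D, E}: P→E 2·15=30, Q→E 7·21=147, R→C 5·21=105, S→C 9·24=216, T→A 4·17=68. Service 566; fixed 1057; total 1623.
Plan B: {A, B, C, D, E}: P→E 2·15=30, Q→B 2·21=42, R→B 5·21=105, S→C 9·24=216, T→A 4·17=68. Service 461; fixed 1331; total 1792.
Difference: |1623 − 1792| = 169.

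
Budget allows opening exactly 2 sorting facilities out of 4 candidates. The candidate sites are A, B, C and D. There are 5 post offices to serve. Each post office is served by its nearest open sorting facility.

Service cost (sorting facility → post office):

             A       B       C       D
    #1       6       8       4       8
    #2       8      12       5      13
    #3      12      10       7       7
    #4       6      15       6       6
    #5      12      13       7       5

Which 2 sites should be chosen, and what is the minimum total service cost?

With exactly 2 open, each post office uses its cheapest among the chosen.
{C, D}: #1→C 4, #2→C 5, #3→C 7, #4→C 6, #5→D 5. Service cost 27.
{A, C}: service cost 29
{B, C}: service cost 29
Among all 6 size-2 choices, {C, D} is lowest.

Choose C and D; total service cost 27.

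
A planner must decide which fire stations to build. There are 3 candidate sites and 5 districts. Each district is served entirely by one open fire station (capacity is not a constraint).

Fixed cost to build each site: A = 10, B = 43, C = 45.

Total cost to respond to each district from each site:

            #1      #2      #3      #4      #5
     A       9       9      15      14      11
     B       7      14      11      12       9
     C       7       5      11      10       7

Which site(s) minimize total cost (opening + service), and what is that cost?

For any fixed open set, each district goes to its cheapest open site; total = fixed + service.
{A}: #1→A 9, #2→A 9, #3→A 15, #4→A 14, #5→A 11. Service 58; fixed 10; total 68.
{C}: service 40 + fixed 45 = 85
{A, C}: #1→C 7, #2→C 5, #3→C 11, #4→C 10, #5→C 7. Service 40; fixed 55; total 95.
{A, B, C}: #1→B 7, #2→C 5, #3→B 11, #4→C 10, #5→C 7. Service 40; fixed 98; total 138.
(All 7 nonempty subsets were checked; A only is lowest.)

Open A only; minimum total cost 68.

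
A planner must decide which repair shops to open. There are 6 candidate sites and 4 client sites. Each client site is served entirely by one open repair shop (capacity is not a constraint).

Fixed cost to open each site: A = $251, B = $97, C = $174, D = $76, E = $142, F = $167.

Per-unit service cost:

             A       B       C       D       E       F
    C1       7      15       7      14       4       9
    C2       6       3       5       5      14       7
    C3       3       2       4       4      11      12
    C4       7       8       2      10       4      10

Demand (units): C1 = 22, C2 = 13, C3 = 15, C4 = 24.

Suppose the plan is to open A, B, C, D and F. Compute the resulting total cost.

Each client site is assigned to its cheapest site among the open ones.
{A, B, C, D, F}: C1→A 7·22=154, C2→B 3·13=39, C3→B 2·15=30, C4→C 2·24=48. Service 271; fixed 765; total 1036.

Total cost: 1036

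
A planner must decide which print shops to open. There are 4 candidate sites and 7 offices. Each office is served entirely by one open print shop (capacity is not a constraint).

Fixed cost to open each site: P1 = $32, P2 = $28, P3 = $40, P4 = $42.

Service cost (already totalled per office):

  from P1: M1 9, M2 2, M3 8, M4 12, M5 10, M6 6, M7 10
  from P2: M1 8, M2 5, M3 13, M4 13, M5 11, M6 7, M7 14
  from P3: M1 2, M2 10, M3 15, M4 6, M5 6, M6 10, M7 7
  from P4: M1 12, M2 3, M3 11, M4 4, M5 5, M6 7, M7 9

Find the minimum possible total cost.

Minimum total cost: 89

For any fixed open set, each office goes to its cheapest open site; total = fixed + service.
{P1}: M1→P1 9, M2→P1 2, M3→P1 8, M4→P1 12, M5→P1 10, M6→P1 6, M7→P1 10. Service 57; fixed 32; total 89.
{P4}: service 51 + fixed 42 = 93
{P3}: service 56 + fixed 40 = 96
{P1, P2, P3, P4}: service 34 + fixed 142 = 176
(All 15 nonempty subsets were checked; P1 only is lowest.)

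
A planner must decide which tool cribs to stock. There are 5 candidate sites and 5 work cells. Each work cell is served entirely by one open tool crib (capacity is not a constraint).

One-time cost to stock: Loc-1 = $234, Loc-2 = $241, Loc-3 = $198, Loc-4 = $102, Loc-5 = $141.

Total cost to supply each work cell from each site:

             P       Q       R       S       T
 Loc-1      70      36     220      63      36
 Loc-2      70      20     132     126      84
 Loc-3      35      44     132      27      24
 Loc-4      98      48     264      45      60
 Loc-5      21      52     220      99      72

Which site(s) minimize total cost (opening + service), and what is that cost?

For any fixed open set, each work cell goes to its cheapest open site; total = fixed + service.
{Loc-3}: P→Loc-3 35, Q→Loc-3 44, R→Loc-3 132, S→Loc-3 27, T→Loc-3 24. Service 262; fixed 198; total 460.
{Loc-3, Loc-4}: service 262 + fixed 300 = 562
{Loc-3, Loc-5}: service 248 + fixed 339 = 587
{Loc-1, Loc-2, Loc-3, Loc-4, Loc-5}: service 224 + fixed 916 = 1140
No other subset beats 460.

Open Loc-3 only; minimum total cost 460.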